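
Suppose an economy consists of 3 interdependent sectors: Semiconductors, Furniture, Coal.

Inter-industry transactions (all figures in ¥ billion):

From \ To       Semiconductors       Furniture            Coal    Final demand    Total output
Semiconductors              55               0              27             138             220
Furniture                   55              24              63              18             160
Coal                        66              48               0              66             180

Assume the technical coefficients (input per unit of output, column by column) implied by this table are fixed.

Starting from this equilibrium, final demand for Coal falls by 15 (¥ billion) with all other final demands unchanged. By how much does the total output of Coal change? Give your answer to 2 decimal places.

Δx_C = -18.78

Technical coefficients a_ij = z_ij / X_j:
  a_SS = 55/220 = 0.25, a_FS = 55/220 = 0.25, a_CS = 66/220 = 0.30
  a_SF = 0/160 = 0.00, a_FF = 24/160 = 0.15, a_CF = 48/160 = 0.30
  a_SC = 27/180 = 0.15, a_FC = 63/180 = 0.35, a_CC = 0/180 = 0.00
I − A =
  [   0.75     0.00    -0.15]
  [  -0.25     0.85    -0.35]
  [  -0.30    -0.30     1.00]
Cofactors of I−A, C_ij = (−1)^(i+j)·(minor ij) (rows/columns in the sector order above):
  C_11 = (0.85)(1.00) − (-0.35)(-0.30) = 0.7450
  C_12 = −[(-0.25)(1.00) − (-0.35)(-0.30)] = 0.3550
  C_13 = (-0.25)(-0.30) − (0.85)(-0.30) = 0.3300
  C_21 = −[(0.00)(1.00) − (-0.15)(-0.30)] = 0.0450
  C_22 = (0.75)(1.00) − (-0.15)(-0.30) = 0.7050
  C_23 = −[(0.75)(-0.30) − (0.00)(-0.30)] = 0.2250
  C_31 = (0.00)(-0.35) − (-0.15)(0.85) = 0.1275
  C_32 = −[(0.75)(-0.35) − (-0.15)(-0.25)] = 0.3000
  C_33 = (0.75)(0.85) − (0.00)(-0.25) = 0.6375
det(I−A) = Σ_j (I−A)_1j·C_1j = (0.75)(0.7450) + (0.00)(0.3550) + (-0.15)(0.3300) = 0.50925
adj(I−A) = Cᵀ =
  [ 0.7450   0.0450   0.1275]
  [ 0.3550   0.7050   0.3000]
  [ 0.3300   0.2250   0.6375]
(I − A)⁻¹ = adj(I−A) / det(I−A) ≈
  [   1.4629     0.0884     0.2504]
  [   0.6971     1.3844     0.5891]
  [   0.6480     0.4418     1.2518]
Δx = (I − A)⁻¹ Δd with Δd having -15 in the Coal component and 0 elsewhere.
So Δx_C = L_CC · (-15), where L_CC = adj(I−A)_CC / det(I−A) = 0.6375 / 0.50925.
Δx_C = 0.6375 × (-15) / 0.50925 = -9.5625 / 0.50925 ≈ -18.78.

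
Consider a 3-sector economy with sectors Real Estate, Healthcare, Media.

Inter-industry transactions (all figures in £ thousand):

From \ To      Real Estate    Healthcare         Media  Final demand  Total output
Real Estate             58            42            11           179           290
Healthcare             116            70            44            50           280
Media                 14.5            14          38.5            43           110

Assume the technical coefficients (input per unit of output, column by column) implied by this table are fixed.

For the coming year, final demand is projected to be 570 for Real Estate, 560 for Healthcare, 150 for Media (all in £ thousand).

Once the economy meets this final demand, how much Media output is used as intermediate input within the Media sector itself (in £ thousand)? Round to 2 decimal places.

Technical coefficients a_ij = z_ij / X_j:
  a_11 = 58/290 = 0.20, a_21 = 116/290 = 0.40, a_31 = 14.5/290 = 0.05
  a_12 = 42/280 = 0.15, a_22 = 70/280 = 0.25, a_32 = 14/280 = 0.05
  a_13 = 11/110 = 0.10, a_23 = 44/110 = 0.40, a_33 = 38.5/110 = 0.35
I − A =
  [   0.80    -0.15    -0.10]
  [  -0.40     0.75    -0.40]
  [  -0.05    -0.05     0.65]
Cofactors of I−A, C_ij = (−1)^(i+j)·(minor ij) (rows/columns in the sector order above):
  C_11 = (0.75)(0.65) − (-0.40)(-0.05) = 0.4675
  C_12 = −[(-0.40)(0.65) − (-0.40)(-0.05)] = 0.2800
  C_13 = (-0.40)(-0.05) − (0.75)(-0.05) = 0.0575
  C_21 = −[(-0.15)(0.65) − (-0.10)(-0.05)] = 0.1025
  C_22 = (0.80)(0.65) − (-0.10)(-0.05) = 0.5150
  C_23 = −[(0.80)(-0.05) − (-0.15)(-0.05)] = 0.0475
  C_31 = (-0.15)(-0.40) − (-0.10)(0.75) = 0.1350
  C_32 = −[(0.80)(-0.40) − (-0.10)(-0.40)] = 0.3600
  C_33 = (0.80)(0.75) − (-0.15)(-0.40) = 0.5400
det(I−A) = Σ_j (I−A)_1j·C_1j = (0.80)(0.4675) + (-0.15)(0.2800) + (-0.10)(0.0575) = 0.32625
adj(I−A) = Cᵀ =
  [ 0.4675   0.1025   0.1350]
  [ 0.2800   0.5150   0.3600]
  [ 0.0575   0.0475   0.5400]
(I − A)⁻¹ = adj(I−A) / det(I−A) ≈
  [   1.4330     0.3142     0.4138]
  [   0.8582     1.5785     1.1034]
  [   0.1762     0.1456     1.6552]
First solve x = (I − A)⁻¹ d = adj(I−A)·d / det(I−A); in particular x_3 = (0.0575·570 + 0.0475·560 + 0.5400·150) / 0.32625 = 140.375 / 0.32625 ≈ 430.2682.
Intermediate flow from 3 to 3: z_33 = a_33 · x_3 = 0.35 × 140.375 / 0.32625 = 49.13125 / 0.32625 ≈ 150.59.

z_33 = 150.59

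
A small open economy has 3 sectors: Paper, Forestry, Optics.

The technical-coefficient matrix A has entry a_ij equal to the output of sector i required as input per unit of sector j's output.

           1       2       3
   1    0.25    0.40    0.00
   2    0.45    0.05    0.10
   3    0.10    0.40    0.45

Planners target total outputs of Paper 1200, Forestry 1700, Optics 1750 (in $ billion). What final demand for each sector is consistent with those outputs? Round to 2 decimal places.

I − A =
  [   0.75    -0.40     0.00]
  [  -0.45     0.95    -0.10]
  [  -0.10    -0.40     0.55]
d = (I − A) x:
  d_1 = (+0.75)·1200 + (-0.40)·1700 + (+0.00)·1750 = 220.00
  d_2 = (-0.45)·1200 + (+0.95)·1700 + (-0.10)·1750 = 900.00
  d_3 = (-0.10)·1200 + (-0.40)·1700 + (+0.55)·1750 = 162.50

d_1 = 220.00, d_2 = 900.00, d_3 = 162.50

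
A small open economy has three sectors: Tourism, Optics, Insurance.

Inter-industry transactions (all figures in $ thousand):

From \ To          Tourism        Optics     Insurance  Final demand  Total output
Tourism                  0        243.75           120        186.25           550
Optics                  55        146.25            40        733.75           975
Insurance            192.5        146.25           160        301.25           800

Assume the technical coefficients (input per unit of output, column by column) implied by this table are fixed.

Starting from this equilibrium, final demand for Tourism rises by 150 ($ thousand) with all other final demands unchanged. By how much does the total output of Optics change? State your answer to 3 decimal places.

Technical coefficients a_ij = z_ij / X_j:
  a_11 = 0/550 = 0.00, a_21 = 55/550 = 0.10, a_31 = 192.5/550 = 0.35
  a_12 = 243.75/975 = 0.25, a_22 = 146.25/975 = 0.15, a_32 = 146.25/975 = 0.15
  a_13 = 120/800 = 0.15, a_23 = 40/800 = 0.05, a_33 = 160/800 = 0.20
I − A =
  [   1.00    -0.25    -0.15]
  [  -0.10     0.85    -0.05]
  [  -0.35    -0.15     0.80]
Cofactors of I−A, C_ij = (−1)^(i+j)·(minor ij) (rows/columns in the sector order above):
  C_11 = (0.85)(0.80) − (-0.05)(-0.15) = 0.6725
  C_12 = −[(-0.10)(0.80) − (-0.05)(-0.35)] = 0.0975
  C_13 = (-0.10)(-0.15) − (0.85)(-0.35) = 0.3125
  C_21 = −[(-0.25)(0.80) − (-0.15)(-0.15)] = 0.2225
  C_22 = (1.00)(0.80) − (-0.15)(-0.35) = 0.7475
  C_23 = −[(1.00)(-0.15) − (-0.25)(-0.35)] = 0.2375
  C_31 = (-0.25)(-0.05) − (-0.15)(0.85) = 0.1400
  C_32 = −[(1.00)(-0.05) − (-0.15)(-0.10)] = 0.0650
  C_33 = (1.00)(0.85) − (-0.25)(-0.10) = 0.8250
det(I−A) = Σ_j (I−A)_1j·C_1j = (1.00)(0.6725) + (-0.25)(0.0975) + (-0.15)(0.3125) = 0.60125
adj(I−A) = Cᵀ =
  [ 0.6725   0.2225   0.1400]
  [ 0.0975   0.7475   0.0650]
  [ 0.3125   0.2375   0.8250]
(I − A)⁻¹ = adj(I−A) / det(I−A) ≈
  [   1.1185     0.3701     0.2328]
  [   0.1622     1.2432     0.1081]
  [   0.5198     0.3950     1.3721]
Δx = (I − A)⁻¹ Δd with Δd having +150 in the Tourism component and 0 elsewhere.
So Δx_2 = L_21 · (+150), where L_21 = adj(I−A)_21 / det(I−A) = 0.0975 / 0.60125.
Δx_2 = 0.0975 × (+150) / 0.60125 = 14.625 / 0.60125 ≈ 24.324.

Δx_2 = 24.324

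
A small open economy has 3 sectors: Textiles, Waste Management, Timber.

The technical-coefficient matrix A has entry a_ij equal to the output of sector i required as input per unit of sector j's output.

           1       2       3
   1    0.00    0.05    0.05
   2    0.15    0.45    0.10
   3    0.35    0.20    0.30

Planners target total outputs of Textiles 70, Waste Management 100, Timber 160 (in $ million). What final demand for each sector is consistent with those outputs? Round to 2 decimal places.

I − A =
  [   1.00    -0.05    -0.05]
  [  -0.15     0.55    -0.10]
  [  -0.35    -0.20     0.70]
d = (I − A) x:
  d_1 = (+1.00)·70 + (-0.05)·100 + (-0.05)·160 = 57.00
  d_2 = (-0.15)·70 + (+0.55)·100 + (-0.10)·160 = 28.50
  d_3 = (-0.35)·70 + (-0.20)·100 + (+0.70)·160 = 67.50

d_1 = 57.00, d_2 = 28.50, d_3 = 67.50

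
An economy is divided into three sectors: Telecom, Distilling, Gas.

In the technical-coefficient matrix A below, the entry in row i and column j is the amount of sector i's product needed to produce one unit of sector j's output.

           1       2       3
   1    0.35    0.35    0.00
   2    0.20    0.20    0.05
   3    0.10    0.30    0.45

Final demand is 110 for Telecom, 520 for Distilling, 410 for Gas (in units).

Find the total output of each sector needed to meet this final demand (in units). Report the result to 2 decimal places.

x_1 = 652.65, x_2 = 897.78, x_3 = 1353.81

I − A =
  [   0.65    -0.35     0.00]
  [  -0.20     0.80    -0.05]
  [  -0.10    -0.30     0.55]
Cofactors of I−A, C_ij = (−1)^(i+j)·(minor ij) (rows/columns in the sector order above):
  C_11 = (0.80)(0.55) − (-0.05)(-0.30) = 0.4250
  C_12 = −[(-0.20)(0.55) − (-0.05)(-0.10)] = 0.1150
  C_13 = (-0.20)(-0.30) − (0.80)(-0.10) = 0.1400
  C_21 = −[(-0.35)(0.55) − (0.00)(-0.30)] = 0.1925
  C_22 = (0.65)(0.55) − (0.00)(-0.10) = 0.3575
  C_23 = −[(0.65)(-0.30) − (-0.35)(-0.10)] = 0.2300
  C_31 = (-0.35)(-0.05) − (0.00)(0.80) = 0.0175
  C_32 = −[(0.65)(-0.05) − (0.00)(-0.20)] = 0.0325
  C_33 = (0.65)(0.80) − (-0.35)(-0.20) = 0.4500
det(I−A) = Σ_j (I−A)_1j·C_1j = (0.65)(0.4250) + (-0.35)(0.1150) + (0.00)(0.1400) = 0.2360
adj(I−A) = Cᵀ =
  [ 0.4250   0.1925   0.0175]
  [ 0.1150   0.3575   0.0325]
  [ 0.1400   0.2300   0.4500]
(I − A)⁻¹ = adj(I−A) / det(I−A) ≈
  [   1.8008     0.8157     0.0742]
  [   0.4873     1.5148     0.1377]
  [   0.5932     0.9746     1.9068]
x = (I − A)⁻¹ d = adj(I−A)·d / det(I−A), with det(I−A) = 0.2360:
  x_1 = (0.4250·110 + 0.1925·520 + 0.0175·410) / 0.2360 = 154.025 / 0.2360 ≈ 652.65
  x_2 = (0.1150·110 + 0.3575·520 + 0.0325·410) / 0.2360 = 211.875 / 0.2360 ≈ 897.78
  x_3 = (0.1400·110 + 0.2300·520 + 0.4500·410) / 0.2360 = 319.50 / 0.2360 ≈ 1353.81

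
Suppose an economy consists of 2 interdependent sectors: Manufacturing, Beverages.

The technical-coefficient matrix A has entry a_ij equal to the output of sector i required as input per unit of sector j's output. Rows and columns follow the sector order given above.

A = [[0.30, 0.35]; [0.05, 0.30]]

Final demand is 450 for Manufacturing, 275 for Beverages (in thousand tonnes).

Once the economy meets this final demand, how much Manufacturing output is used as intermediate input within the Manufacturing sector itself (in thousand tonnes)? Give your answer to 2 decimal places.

z_11 = 261.11

I − A =
  [   0.70    -0.35]
  [  -0.05     0.70]
det(I−A) = (0.70)(0.70) − (-0.35)(-0.05) = 0.4725
adj(I−A) = [[0.70, 0.35], [0.05, 0.70]]
(I − A)⁻¹ = adj(I−A) / det(I−A) ≈
  [   1.4815     0.7407]
  [   0.1058     1.4815]
First solve x = (I − A)⁻¹ d = adj(I−A)·d / det(I−A); in particular x_1 = (0.70·450 + 0.35·275) / 0.4725 = 411.25 / 0.4725 ≈ 870.3704.
Intermediate flow from 1 to 1: z_11 = a_11 · x_1 = 0.30 × 411.25 / 0.4725 = 123.375 / 0.4725 ≈ 261.11.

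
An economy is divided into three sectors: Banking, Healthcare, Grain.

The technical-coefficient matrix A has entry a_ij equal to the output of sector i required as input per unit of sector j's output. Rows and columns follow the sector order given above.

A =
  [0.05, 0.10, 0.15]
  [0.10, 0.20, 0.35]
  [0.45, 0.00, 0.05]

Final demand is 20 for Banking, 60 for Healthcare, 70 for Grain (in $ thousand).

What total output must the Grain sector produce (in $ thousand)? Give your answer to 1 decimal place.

I − A =
  [   0.95    -0.10    -0.15]
  [  -0.10     0.80    -0.35]
  [  -0.45     0.00     0.95]
Cofactors of I−A, C_ij = (−1)^(i+j)·(minor ij) (rows/columns in the sector order above):
  C_11 = (0.80)(0.95) − (-0.35)(0.00) = 0.7600
  C_12 = −[(-0.10)(0.95) − (-0.35)(-0.45)] = 0.2525
  C_13 = (-0.10)(0.00) − (0.80)(-0.45) = 0.3600
  C_21 = −[(-0.10)(0.95) − (-0.15)(0.00)] = 0.0950
  C_22 = (0.95)(0.95) − (-0.15)(-0.45) = 0.8350
  C_23 = −[(0.95)(0.00) − (-0.10)(-0.45)] = 0.0450
  C_31 = (-0.10)(-0.35) − (-0.15)(0.80) = 0.1550
  C_32 = −[(0.95)(-0.35) − (-0.15)(-0.10)] = 0.3475
  C_33 = (0.95)(0.80) − (-0.10)(-0.10) = 0.7500
det(I−A) = Σ_j (I−A)_1j·C_1j = (0.95)(0.7600) + (-0.10)(0.2525) + (-0.15)(0.3600) = 0.64275
adj(I−A) = Cᵀ =
  [ 0.7600   0.0950   0.1550]
  [ 0.2525   0.8350   0.3475]
  [ 0.3600   0.0450   0.7500]
(I − A)⁻¹ = adj(I−A) / det(I−A) ≈
  [   1.1824     0.1478     0.2412]
  [   0.3928     1.2991     0.5406]
  [   0.5601     0.0700     1.1669]
x = (I − A)⁻¹ d = adj(I−A)·d / det(I−A), with det(I−A) = 0.64275:
  x_B = (0.7600·20 + 0.0950·60 + 0.1550·70) / 0.64275 = 31.75 / 0.64275 ≈ 49.4
  x_H = (0.2525·20 + 0.8350·60 + 0.3475·70) / 0.64275 = 79.475 / 0.64275 ≈ 123.6
  x_G = (0.3600·20 + 0.0450·60 + 0.7500·70) / 0.64275 = 62.40 / 0.64275 ≈ 97.1

x_G = 97.1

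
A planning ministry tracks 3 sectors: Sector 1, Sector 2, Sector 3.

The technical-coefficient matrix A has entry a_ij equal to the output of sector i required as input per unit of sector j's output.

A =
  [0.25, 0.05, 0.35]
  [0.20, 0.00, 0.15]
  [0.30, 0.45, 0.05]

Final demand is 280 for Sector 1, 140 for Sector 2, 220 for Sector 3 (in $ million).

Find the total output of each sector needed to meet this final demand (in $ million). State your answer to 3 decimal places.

x_1 = 690.095, x_2 = 371.867, x_3 = 625.651

I − A =
  [   0.75    -0.05    -0.35]
  [  -0.20     1.00    -0.15]
  [  -0.30    -0.45     0.95]
Cofactors of I−A, C_ij = (−1)^(i+j)·(minor ij) (rows/columns in the sector order above):
  C_11 = (1.00)(0.95) − (-0.15)(-0.45) = 0.8825
  C_12 = −[(-0.20)(0.95) − (-0.15)(-0.30)] = 0.2350
  C_13 = (-0.20)(-0.45) − (1.00)(-0.30) = 0.3900
  C_21 = −[(-0.05)(0.95) − (-0.35)(-0.45)] = 0.2050
  C_22 = (0.75)(0.95) − (-0.35)(-0.30) = 0.6075
  C_23 = −[(0.75)(-0.45) − (-0.05)(-0.30)] = 0.3525
  C_31 = (-0.05)(-0.15) − (-0.35)(1.00) = 0.3575
  C_32 = −[(0.75)(-0.15) − (-0.35)(-0.20)] = 0.1825
  C_33 = (0.75)(1.00) − (-0.05)(-0.20) = 0.7400
det(I−A) = Σ_j (I−A)_1j·C_1j = (0.75)(0.8825) + (-0.05)(0.2350) + (-0.35)(0.3900) = 0.513625
adj(I−A) = Cᵀ =
  [ 0.8825   0.2050   0.3575]
  [ 0.2350   0.6075   0.1825]
  [ 0.3900   0.3525   0.7400]
(I − A)⁻¹ = adj(I−A) / det(I−A) ≈
  [   1.7182     0.3991     0.6960]
  [   0.4575     1.1828     0.3553]
  [   0.7593     0.6863     1.4407]
x = (I − A)⁻¹ d = adj(I−A)·d / det(I−A), with det(I−A) = 0.513625:
  x_1 = (0.8825·280 + 0.2050·140 + 0.3575·220) / 0.513625 = 354.45 / 0.513625 ≈ 690.095
  x_2 = (0.2350·280 + 0.6075·140 + 0.1825·220) / 0.513625 = 191.00 / 0.513625 ≈ 371.867
  x_3 = (0.3900·280 + 0.3525·140 + 0.7400·220) / 0.513625 = 321.35 / 0.513625 ≈ 625.651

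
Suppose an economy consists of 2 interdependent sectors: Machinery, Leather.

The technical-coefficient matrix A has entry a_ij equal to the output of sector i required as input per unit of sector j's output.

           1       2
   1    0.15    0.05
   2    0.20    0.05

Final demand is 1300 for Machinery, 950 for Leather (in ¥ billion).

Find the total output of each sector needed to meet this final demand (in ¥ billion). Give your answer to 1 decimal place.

I − A =
  [   0.85    -0.05]
  [  -0.20     0.95]
det(I−A) = (0.85)(0.95) − (-0.05)(-0.20) = 0.7975
adj(I−A) = [[0.95, 0.05], [0.20, 0.85]]
(I − A)⁻¹ = adj(I−A) / det(I−A) ≈
  [   1.1912     0.0627]
  [   0.2508     1.0658]
x = (I − A)⁻¹ d = adj(I−A)·d / det(I−A), with det(I−A) = 0.7975:
  x_1 = (0.95·1300 + 0.05·950) / 0.7975 = 1282.50 / 0.7975 ≈ 1608.2
  x_2 = (0.20·1300 + 0.85·950) / 0.7975 = 1067.50 / 0.7975 ≈ 1338.6

x_1 = 1608.2, x_2 = 1338.6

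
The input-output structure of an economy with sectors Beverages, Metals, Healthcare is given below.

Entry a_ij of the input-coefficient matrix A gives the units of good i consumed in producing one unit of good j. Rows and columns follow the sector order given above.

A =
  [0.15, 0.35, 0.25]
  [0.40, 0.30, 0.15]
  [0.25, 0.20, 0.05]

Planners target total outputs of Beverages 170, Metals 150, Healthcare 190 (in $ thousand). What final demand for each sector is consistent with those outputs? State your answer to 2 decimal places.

I − A =
  [   0.85    -0.35    -0.25]
  [  -0.40     0.70    -0.15]
  [  -0.25    -0.20     0.95]
d = (I − A) x:
  d_1 = (+0.85)·170 + (-0.35)·150 + (-0.25)·190 = 44.50
  d_2 = (-0.40)·170 + (+0.70)·150 + (-0.15)·190 = 8.50
  d_3 = (-0.25)·170 + (-0.20)·150 + (+0.95)·190 = 108.00

d_1 = 44.50, d_2 = 8.50, d_3 = 108.00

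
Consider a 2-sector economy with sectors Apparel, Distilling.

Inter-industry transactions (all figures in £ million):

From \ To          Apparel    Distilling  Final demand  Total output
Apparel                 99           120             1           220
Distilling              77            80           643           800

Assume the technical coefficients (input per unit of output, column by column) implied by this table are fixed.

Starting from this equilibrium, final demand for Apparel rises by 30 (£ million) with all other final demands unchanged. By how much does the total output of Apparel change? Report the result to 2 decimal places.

Technical coefficients a_ij = z_ij / X_j:
  a_11 = 99/220 = 0.45, a_21 = 77/220 = 0.35
  a_12 = 120/800 = 0.15, a_22 = 80/800 = 0.10
I − A =
  [   0.55    -0.15]
  [  -0.35     0.90]
det(I−A) = (0.55)(0.90) − (-0.15)(-0.35) = 0.4425
adj(I−A) = [[0.90, 0.15], [0.35, 0.55]]
(I − A)⁻¹ = adj(I−A) / det(I−A) ≈
  [   2.0339     0.3390]
  [   0.7910     1.2429]
Δx = (I − A)⁻¹ Δd with Δd having +30 in the Apparel component and 0 elsewhere.
So Δx_1 = L_11 · (+30), where L_11 = adj(I−A)_11 / det(I−A) = 0.90 / 0.4425.
Δx_1 = 0.90 × (+30) / 0.4425 = 27.00 / 0.4425 ≈ 61.02.

Δx_1 = 61.02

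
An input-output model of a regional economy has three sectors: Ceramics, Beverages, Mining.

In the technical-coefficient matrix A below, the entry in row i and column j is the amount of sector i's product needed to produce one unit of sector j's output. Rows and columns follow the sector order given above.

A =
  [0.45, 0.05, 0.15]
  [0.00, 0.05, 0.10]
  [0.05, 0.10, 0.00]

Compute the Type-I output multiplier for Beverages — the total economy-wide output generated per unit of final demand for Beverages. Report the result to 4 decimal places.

I − A =
  [   0.55    -0.05    -0.15]
  [   0.00     0.95    -0.10]
  [  -0.05    -0.10     1.00]
Cofactors of I−A, C_ij = (−1)^(i+j)·(minor ij) (rows/columns in the sector order above):
  C_11 = (0.95)(1.00) − (-0.10)(-0.10) = 0.9400
  C_12 = −[(0.00)(1.00) − (-0.10)(-0.05)] = 0.0050
  C_13 = (0.00)(-0.10) − (0.95)(-0.05) = 0.0475
  C_21 = −[(-0.05)(1.00) − (-0.15)(-0.10)] = 0.0650
  C_22 = (0.55)(1.00) − (-0.15)(-0.05) = 0.5425
  C_23 = −[(0.55)(-0.10) − (-0.05)(-0.05)] = 0.0575
  C_31 = (-0.05)(-0.10) − (-0.15)(0.95) = 0.1475
  C_32 = −[(0.55)(-0.10) − (-0.15)(0.00)] = 0.0550
  C_33 = (0.55)(0.95) − (-0.05)(0.00) = 0.5225
det(I−A) = Σ_j (I−A)_1j·C_1j = (0.55)(0.9400) + (-0.05)(0.0050) + (-0.15)(0.0475) = 0.509625
adj(I−A) = Cᵀ =
  [ 0.9400   0.0650   0.1475]
  [ 0.0050   0.5425   0.0550]
  [ 0.0475   0.0575   0.5225]
(I − A)⁻¹ = adj(I−A) / det(I−A) ≈
  [   1.84449     0.12754     0.28943]
  [   0.00981     1.06451     0.10792]
  [   0.09321     0.11283     1.02526]
The output multiplier for sector j is the column-j sum of the Leontief inverse (I − A)⁻¹ = adj(I−A) / det(I−A).
Column B of adj(I−A): (0.0650, 0.5425, 0.0575); det(I−A) = 0.509625.
m_B = (0.0650 + 0.5425 + 0.0575) / 0.509625 = 0.665 / 0.509625 ≈ 1.3049.

m_B = 1.3049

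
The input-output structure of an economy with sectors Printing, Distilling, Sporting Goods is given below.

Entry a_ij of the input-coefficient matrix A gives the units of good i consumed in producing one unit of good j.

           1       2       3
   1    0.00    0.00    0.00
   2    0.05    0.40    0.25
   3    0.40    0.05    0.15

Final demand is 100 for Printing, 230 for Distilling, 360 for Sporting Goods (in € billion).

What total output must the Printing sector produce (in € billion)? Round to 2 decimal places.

x_1 = 100.00

I − A =
  [   1.00     0.00     0.00]
  [  -0.05     0.60    -0.25]
  [  -0.40    -0.05     0.85]
Cofactors of I−A, C_ij = (−1)^(i+j)·(minor ij) (rows/columns in the sector order above):
  C_11 = (0.60)(0.85) − (-0.25)(-0.05) = 0.4975
  C_12 = −[(-0.05)(0.85) − (-0.25)(-0.40)] = 0.1425
  C_13 = (-0.05)(-0.05) − (0.60)(-0.40) = 0.2425
  C_21 = −[(0.00)(0.85) − (0.00)(-0.05)] = 0.0000
  C_22 = (1.00)(0.85) − (0.00)(-0.40) = 0.8500
  C_23 = −[(1.00)(-0.05) − (0.00)(-0.40)] = 0.0500
  C_31 = (0.00)(-0.25) − (0.00)(0.60) = 0.0000
  C_32 = −[(1.00)(-0.25) − (0.00)(-0.05)] = 0.2500
  C_33 = (1.00)(0.60) − (0.00)(-0.05) = 0.6000
det(I−A) = Σ_j (I−A)_1j·C_1j = (1.00)(0.4975) + (0.00)(0.1425) + (0.00)(0.2425) = 0.4975
adj(I−A) = Cᵀ =
  [ 0.4975   0.0000   0.0000]
  [ 0.1425   0.8500   0.2500]
  [ 0.2425   0.0500   0.6000]
(I − A)⁻¹ = adj(I−A) / det(I−A) ≈
  [   1.0000     0.0000     0.0000]
  [   0.2864     1.7085     0.5025]
  [   0.4874     0.1005     1.2060]
x = (I − A)⁻¹ d = adj(I−A)·d / det(I−A), with det(I−A) = 0.4975:
  x_1 = (0.4975·100 + 0.0000·230 + 0.0000·360) / 0.4975 = 49.75 / 0.4975 = 100.00
  x_2 = (0.1425·100 + 0.8500·230 + 0.2500·360) / 0.4975 = 299.75 / 0.4975 ≈ 602.51
  x_3 = (0.2425·100 + 0.0500·230 + 0.6000·360) / 0.4975 = 251.75 / 0.4975 ≈ 506.03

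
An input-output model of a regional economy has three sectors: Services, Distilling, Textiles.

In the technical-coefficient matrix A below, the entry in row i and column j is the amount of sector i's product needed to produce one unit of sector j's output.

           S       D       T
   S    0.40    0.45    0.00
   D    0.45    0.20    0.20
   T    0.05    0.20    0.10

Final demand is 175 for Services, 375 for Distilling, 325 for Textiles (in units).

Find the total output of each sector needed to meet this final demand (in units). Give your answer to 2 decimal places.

x_S = 1356.50, x_D = 1419.77, x_T = 751.98

I − A =
  [   0.60    -0.45     0.00]
  [  -0.45     0.80    -0.20]
  [  -0.05    -0.20     0.90]
Cofactors of I−A, C_ij = (−1)^(i+j)·(minor ij) (rows/columns in the sector order above):
  C_11 = (0.80)(0.90) − (-0.20)(-0.20) = 0.6800
  C_12 = −[(-0.45)(0.90) − (-0.20)(-0.05)] = 0.4150
  C_13 = (-0.45)(-0.20) − (0.80)(-0.05) = 0.1300
  C_21 = −[(-0.45)(0.90) − (0.00)(-0.20)] = 0.4050
  C_22 = (0.60)(0.90) − (0.00)(-0.05) = 0.5400
  C_23 = −[(0.60)(-0.20) − (-0.45)(-0.05)] = 0.1425
  C_31 = (-0.45)(-0.20) − (0.00)(0.80) = 0.0900
  C_32 = −[(0.60)(-0.20) − (0.00)(-0.45)] = 0.1200
  C_33 = (0.60)(0.80) − (-0.45)(-0.45) = 0.2775
det(I−A) = Σ_j (I−A)_1j·C_1j = (0.60)(0.6800) + (-0.45)(0.4150) + (0.00)(0.1300) = 0.22125
adj(I−A) = Cᵀ =
  [ 0.6800   0.4050   0.0900]
  [ 0.4150   0.5400   0.1200]
  [ 0.1300   0.1425   0.2775]
(I − A)⁻¹ = adj(I−A) / det(I−A) ≈
  [   3.0734     1.8305     0.4068]
  [   1.8757     2.4407     0.5424]
  [   0.5876     0.6441     1.2542]
x = (I − A)⁻¹ d = adj(I−A)·d / det(I−A), with det(I−A) = 0.22125:
  x_S = (0.6800·175 + 0.4050·375 + 0.0900·325) / 0.22125 = 300.125 / 0.22125 ≈ 1356.50
  x_D = (0.4150·175 + 0.5400·375 + 0.1200·325) / 0.22125 = 314.125 / 0.22125 ≈ 1419.77
  x_T = (0.1300·175 + 0.1425·375 + 0.2775·325) / 0.22125 = 166.375 / 0.22125 ≈ 751.98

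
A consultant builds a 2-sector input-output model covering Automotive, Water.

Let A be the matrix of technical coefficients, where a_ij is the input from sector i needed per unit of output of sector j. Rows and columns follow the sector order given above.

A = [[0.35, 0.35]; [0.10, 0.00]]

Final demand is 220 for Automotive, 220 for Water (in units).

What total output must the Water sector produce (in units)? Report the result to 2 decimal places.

x_W = 268.29

I − A =
  [   0.65    -0.35]
  [  -0.10     1.00]
det(I−A) = (0.65)(1.00) − (-0.35)(-0.10) = 0.6150
adj(I−A) = [[1.00, 0.35], [0.10, 0.65]]
(I − A)⁻¹ = adj(I−A) / det(I−A) ≈
  [   1.6260     0.5691]
  [   0.1626     1.0569]
x = (I − A)⁻¹ d = adj(I−A)·d / det(I−A), with det(I−A) = 0.6150:
  x_A = (1.00·220 + 0.35·220) / 0.6150 = 297.00 / 0.6150 ≈ 482.93
  x_W = (0.10·220 + 0.65·220) / 0.6150 = 165.00 / 0.6150 ≈ 268.29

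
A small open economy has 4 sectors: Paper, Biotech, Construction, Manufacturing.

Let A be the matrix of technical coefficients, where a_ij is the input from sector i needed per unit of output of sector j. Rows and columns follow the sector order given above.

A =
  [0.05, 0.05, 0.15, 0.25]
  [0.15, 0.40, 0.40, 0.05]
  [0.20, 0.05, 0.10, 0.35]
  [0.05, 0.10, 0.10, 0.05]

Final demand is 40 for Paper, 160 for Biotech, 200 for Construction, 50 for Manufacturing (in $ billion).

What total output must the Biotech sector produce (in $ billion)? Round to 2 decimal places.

I − A =
  [   0.95    -0.05    -0.15    -0.25]
  [  -0.15     0.60    -0.40    -0.05]
  [  -0.20    -0.05     0.90    -0.35]
  [  -0.05    -0.10    -0.10     0.95]
Compute the cofactors C_ij = (−1)^(i+j)·(3×3 minor ij) of I−A; the adjugate is their transpose:
adj(I−A) = Cᵀ =
  [ 0.454250   0.077125   0.129000   0.171125]
  [ 0.209250   0.731625   0.386250   0.235875]
  [ 0.136000   0.093125   0.518250   0.231625]
  [ 0.060250   0.090875   0.102000   0.464125]
det(I−A) = Σ_j (I−A)_1j·C_1j = (0.95)(0.454250) + (-0.05)(0.209250) + (-0.15)(0.136000) + (-0.25)(0.060250) = 0.3856125
(I − A)⁻¹ = adj(I−A) / det(I−A) ≈
  [   1.1780     0.2000     0.3345     0.4438]
  [   0.5426     1.8973     1.0017     0.6117]
  [   0.3527     0.2415     1.3440     0.6007]
  [   0.1562     0.2357     0.2645     1.2036]
x = (I − A)⁻¹ d = adj(I−A)·d / det(I−A), with det(I−A) = 0.3856125:
  x_1 = (0.454250·40 + 0.077125·160 + 0.129000·200 + 0.171125·50) / 0.3856125 = 64.86625 / 0.3856125 ≈ 168.22
  x_2 = (0.209250·40 + 0.731625·160 + 0.386250·200 + 0.235875·50) / 0.3856125 = 214.47375 / 0.3856125 ≈ 556.19
  x_3 = (0.136000·40 + 0.093125·160 + 0.518250·200 + 0.231625·50) / 0.3856125 = 135.57125 / 0.3856125 ≈ 351.57
  x_4 = (0.060250·40 + 0.090875·160 + 0.102000·200 + 0.464125·50) / 0.3856125 = 60.55625 / 0.3856125 ≈ 157.04

x_2 = 556.19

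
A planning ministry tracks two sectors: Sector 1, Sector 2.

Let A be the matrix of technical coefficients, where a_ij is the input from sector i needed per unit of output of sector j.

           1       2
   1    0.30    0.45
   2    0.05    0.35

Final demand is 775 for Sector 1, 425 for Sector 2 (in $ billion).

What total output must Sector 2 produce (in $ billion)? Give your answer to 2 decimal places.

x_2 = 777.46

I − A =
  [   0.70    -0.45]
  [  -0.05     0.65]
det(I−A) = (0.70)(0.65) − (-0.45)(-0.05) = 0.4325
adj(I−A) = [[0.65, 0.45], [0.05, 0.70]]
(I − A)⁻¹ = adj(I−A) / det(I−A) ≈
  [   1.5029     1.0405]
  [   0.1156     1.6185]
x = (I − A)⁻¹ d = adj(I−A)·d / det(I−A), with det(I−A) = 0.4325:
  x_1 = (0.65·775 + 0.45·425) / 0.4325 = 695.00 / 0.4325 ≈ 1606.94
  x_2 = (0.05·775 + 0.70·425) / 0.4325 = 336.25 / 0.4325 ≈ 777.46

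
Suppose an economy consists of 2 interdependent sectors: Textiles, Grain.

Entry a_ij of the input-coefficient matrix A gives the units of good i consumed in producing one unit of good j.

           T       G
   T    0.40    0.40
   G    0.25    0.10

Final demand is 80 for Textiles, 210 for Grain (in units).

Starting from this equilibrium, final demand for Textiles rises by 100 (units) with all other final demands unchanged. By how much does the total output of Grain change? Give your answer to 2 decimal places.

I − A =
  [   0.60    -0.40]
  [  -0.25     0.90]
det(I−A) = (0.60)(0.90) − (-0.40)(-0.25) = 0.4400
adj(I−A) = [[0.90, 0.40], [0.25, 0.60]]
(I − A)⁻¹ = adj(I−A) / det(I−A) ≈
  [   2.0455     0.9091]
  [   0.5682     1.3636]
Δx = (I − A)⁻¹ Δd with Δd having +100 in the Textiles component and 0 elsewhere.
So Δx_G = L_GT · (+100), where L_GT = adj(I−A)_GT / det(I−A) = 0.25 / 0.4400.
Δx_G = 0.25 × (+100) / 0.4400 = 25.00 / 0.4400 ≈ 56.82.

Δx_G = 56.82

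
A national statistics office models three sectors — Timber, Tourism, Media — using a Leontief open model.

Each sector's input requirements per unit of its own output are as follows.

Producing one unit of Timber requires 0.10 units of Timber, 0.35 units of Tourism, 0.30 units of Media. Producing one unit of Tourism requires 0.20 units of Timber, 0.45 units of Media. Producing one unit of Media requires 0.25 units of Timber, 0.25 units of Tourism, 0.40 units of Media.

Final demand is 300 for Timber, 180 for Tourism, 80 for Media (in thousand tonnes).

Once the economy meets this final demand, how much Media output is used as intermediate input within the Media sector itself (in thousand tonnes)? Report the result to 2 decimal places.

z_33 = 429.88

I − A =
  [   0.90    -0.20    -0.25]
  [  -0.35     1.00    -0.25]
  [  -0.30    -0.45     0.60]
Cofactors of I−A, C_ij = (−1)^(i+j)·(minor ij) (rows/columns in the sector order above):
  C_11 = (1.00)(0.60) − (-0.25)(-0.45) = 0.4875
  C_12 = −[(-0.35)(0.60) − (-0.25)(-0.30)] = 0.2850
  C_13 = (-0.35)(-0.45) − (1.00)(-0.30) = 0.4575
  C_21 = −[(-0.20)(0.60) − (-0.25)(-0.45)] = 0.2325
  C_22 = (0.90)(0.60) − (-0.25)(-0.30) = 0.4650
  C_23 = −[(0.90)(-0.45) − (-0.20)(-0.30)] = 0.4650
  C_31 = (-0.20)(-0.25) − (-0.25)(1.00) = 0.3000
  C_32 = −[(0.90)(-0.25) − (-0.25)(-0.35)] = 0.3125
  C_33 = (0.90)(1.00) − (-0.20)(-0.35) = 0.8300
det(I−A) = Σ_j (I−A)_1j·C_1j = (0.90)(0.4875) + (-0.20)(0.2850) + (-0.25)(0.4575) = 0.267375
adj(I−A) = Cᵀ =
  [ 0.4875   0.2325   0.3000]
  [ 0.2850   0.4650   0.3125]
  [ 0.4575   0.4650   0.8300]
(I − A)⁻¹ = adj(I−A) / det(I−A) ≈
  [   1.8233     0.8696     1.1220]
  [   1.0659     1.7391     1.1688]
  [   1.7111     1.7391     3.1043]
First solve x = (I − A)⁻¹ d = adj(I−A)·d / det(I−A); in particular x_3 = (0.4575·300 + 0.4650·180 + 0.8300·80) / 0.267375 = 287.35 / 0.267375 ≈ 1074.7078.
Intermediate flow from 3 to 3: z_33 = a_33 · x_3 = 0.40 × 287.35 / 0.267375 = 114.94 / 0.267375 ≈ 429.88.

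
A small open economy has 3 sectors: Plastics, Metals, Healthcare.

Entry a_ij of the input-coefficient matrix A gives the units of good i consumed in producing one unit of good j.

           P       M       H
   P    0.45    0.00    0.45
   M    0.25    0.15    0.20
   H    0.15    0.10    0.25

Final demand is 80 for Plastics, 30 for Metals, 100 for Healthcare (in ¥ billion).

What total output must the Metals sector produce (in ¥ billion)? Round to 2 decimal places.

x_M = 184.50

I − A =
  [   0.55     0.00    -0.45]
  [  -0.25     0.85    -0.20]
  [  -0.15    -0.10     0.75]
Cofactors of I−A, C_ij = (−1)^(i+j)·(minor ij) (rows/columns in the sector order above):
  C_11 = (0.85)(0.75) − (-0.20)(-0.10) = 0.6175
  C_12 = −[(-0.25)(0.75) − (-0.20)(-0.15)] = 0.2175
  C_13 = (-0.25)(-0.10) − (0.85)(-0.15) = 0.1525
  C_21 = −[(0.00)(0.75) − (-0.45)(-0.10)] = 0.0450
  C_22 = (0.55)(0.75) − (-0.45)(-0.15) = 0.3450
  C_23 = −[(0.55)(-0.10) − (0.00)(-0.15)] = 0.0550
  C_31 = (0.00)(-0.20) − (-0.45)(0.85) = 0.3825
  C_32 = −[(0.55)(-0.20) − (-0.45)(-0.25)] = 0.2225
  C_33 = (0.55)(0.85) − (0.00)(-0.25) = 0.4675
det(I−A) = Σ_j (I−A)_1j·C_1j = (0.55)(0.6175) + (0.00)(0.2175) + (-0.45)(0.1525) = 0.2710
adj(I−A) = Cᵀ =
  [ 0.6175   0.0450   0.3825]
  [ 0.2175   0.3450   0.2225]
  [ 0.1525   0.0550   0.4675]
(I − A)⁻¹ = adj(I−A) / det(I−A) ≈
  [   2.2786     0.1661     1.4114]
  [   0.8026     1.2731     0.8210]
  [   0.5627     0.2030     1.7251]
x = (I − A)⁻¹ d = adj(I−A)·d / det(I−A), with det(I−A) = 0.2710:
  x_P = (0.6175·80 + 0.0450·30 + 0.3825·100) / 0.2710 = 89.00 / 0.2710 ≈ 328.41
  x_M = (0.2175·80 + 0.3450·30 + 0.2225·100) / 0.2710 = 50.00 / 0.2710 ≈ 184.50
  x_H = (0.1525·80 + 0.0550·30 + 0.4675·100) / 0.2710 = 60.60 / 0.2710 ≈ 223.62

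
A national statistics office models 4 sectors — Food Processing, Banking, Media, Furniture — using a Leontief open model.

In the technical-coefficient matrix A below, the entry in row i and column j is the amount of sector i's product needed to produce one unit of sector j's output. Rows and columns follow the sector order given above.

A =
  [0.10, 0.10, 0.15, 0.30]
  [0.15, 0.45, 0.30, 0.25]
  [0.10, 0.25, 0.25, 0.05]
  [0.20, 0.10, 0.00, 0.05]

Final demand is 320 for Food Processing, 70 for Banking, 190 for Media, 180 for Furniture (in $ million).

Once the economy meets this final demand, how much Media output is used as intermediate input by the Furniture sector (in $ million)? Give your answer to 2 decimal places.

I − A =
  [   0.90    -0.10    -0.15    -0.30]
  [  -0.15     0.55    -0.30    -0.25]
  [  -0.10    -0.25     0.75    -0.05]
  [  -0.20    -0.10     0.00     0.95]
Compute the cofactors C_ij = (−1)^(i+j)·(3×3 minor ij) of I−A; the adjugate is their transpose:
adj(I−A) = Cᵀ =
  [ 0.300375   0.130125   0.112125   0.135000]
  [ 0.175875   0.580500   0.267375   0.222375]
  [ 0.104125   0.216750   0.391000   0.110500]
  [ 0.081750   0.088500   0.051750   0.275625]
det(I−A) = Σ_j (I−A)_1j·C_1j = (0.90)(0.300375) + (-0.10)(0.175875) + (-0.15)(0.104125) + (-0.30)(0.081750) = 0.21260625
(I − A)⁻¹ = adj(I−A) / det(I−A) ≈
  [   1.4128     0.6120     0.5274     0.6350]
  [   0.8272     2.7304     1.2576     1.0459]
  [   0.4898     1.0195     1.8391     0.5197]
  [   0.3845     0.4163     0.2434     1.2964]
First solve x = (I − A)⁻¹ d = adj(I−A)·d / det(I−A); in particular x_4 = (0.081750·320 + 0.088500·70 + 0.051750·190 + 0.275625·180) / 0.21260625 = 91.80 / 0.21260625 ≈ 431.7841.
Intermediate flow from 3 to 4: z_34 = a_34 · x_4 = 0.05 × 91.80 / 0.21260625 = 4.59 / 0.21260625 ≈ 21.59.

z_34 = 21.59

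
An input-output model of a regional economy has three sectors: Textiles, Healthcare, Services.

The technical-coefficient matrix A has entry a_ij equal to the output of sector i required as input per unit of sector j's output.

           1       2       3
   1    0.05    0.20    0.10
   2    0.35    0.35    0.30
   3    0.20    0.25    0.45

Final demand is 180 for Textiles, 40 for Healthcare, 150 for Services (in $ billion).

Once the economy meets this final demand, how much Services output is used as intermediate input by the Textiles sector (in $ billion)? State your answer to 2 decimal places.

z_31 = 76.48

I − A =
  [   0.95    -0.20    -0.10]
  [  -0.35     0.65    -0.30]
  [  -0.20    -0.25     0.55]
Cofactors of I−A, C_ij = (−1)^(i+j)·(minor ij) (rows/columns in the sector order above):
  C_11 = (0.65)(0.55) − (-0.30)(-0.25) = 0.2825
  C_12 = −[(-0.35)(0.55) − (-0.30)(-0.20)] = 0.2525
  C_13 = (-0.35)(-0.25) − (0.65)(-0.20) = 0.2175
  C_21 = −[(-0.20)(0.55) − (-0.10)(-0.25)] = 0.1350
  C_22 = (0.95)(0.55) − (-0.10)(-0.20) = 0.5025
  C_23 = −[(0.95)(-0.25) − (-0.20)(-0.20)] = 0.2775
  C_31 = (-0.20)(-0.30) − (-0.10)(0.65) = 0.1250
  C_32 = −[(0.95)(-0.30) − (-0.10)(-0.35)] = 0.3200
  C_33 = (0.95)(0.65) − (-0.20)(-0.35) = 0.5475
det(I−A) = Σ_j (I−A)_1j·C_1j = (0.95)(0.2825) + (-0.20)(0.2525) + (-0.10)(0.2175) = 0.196125
adj(I−A) = Cᵀ =
  [ 0.2825   0.1350   0.1250]
  [ 0.2525   0.5025   0.3200]
  [ 0.2175   0.2775   0.5475]
(I − A)⁻¹ = adj(I−A) / det(I−A) ≈
  [   1.4404     0.6883     0.6373]
  [   1.2874     2.5621     1.6316]
  [   1.1090     1.4149     2.7916]
First solve x = (I − A)⁻¹ d = adj(I−A)·d / det(I−A); in particular x_1 = (0.2825·180 + 0.1350·40 + 0.1250·150) / 0.196125 = 75.00 / 0.196125 ≈ 382.4092.
Intermediate flow from 3 to 1: z_31 = a_31 · x_1 = 0.20 × 75.00 / 0.196125 = 15.00 / 0.196125 ≈ 76.48.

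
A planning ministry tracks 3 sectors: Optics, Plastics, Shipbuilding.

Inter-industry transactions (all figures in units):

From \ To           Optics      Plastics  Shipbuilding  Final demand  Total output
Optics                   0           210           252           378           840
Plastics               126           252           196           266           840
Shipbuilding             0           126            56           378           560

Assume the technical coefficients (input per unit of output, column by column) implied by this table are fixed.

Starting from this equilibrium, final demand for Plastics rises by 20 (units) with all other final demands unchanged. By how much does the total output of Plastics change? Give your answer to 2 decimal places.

Δx_2 = 33.73

Technical coefficients a_ij = z_ij / X_j:
  a_11 = 0/840 = 0.00, a_21 = 126/840 = 0.15, a_31 = 0/840 = 0.00
  a_12 = 210/840 = 0.25, a_22 = 252/840 = 0.30, a_32 = 126/840 = 0.15
  a_13 = 252/560 = 0.45, a_23 = 196/560 = 0.35, a_33 = 56/560 = 0.10
I − A =
  [   1.00    -0.25    -0.45]
  [  -0.15     0.70    -0.35]
  [   0.00    -0.15     0.90]
Cofactors of I−A, C_ij = (−1)^(i+j)·(minor ij) (rows/columns in the sector order above):
  C_11 = (0.70)(0.90) − (-0.35)(-0.15) = 0.5775
  C_12 = −[(-0.15)(0.90) − (-0.35)(0.00)] = 0.1350
  C_13 = (-0.15)(-0.15) − (0.70)(0.00) = 0.0225
  C_21 = −[(-0.25)(0.90) − (-0.45)(-0.15)] = 0.2925
  C_22 = (1.00)(0.90) − (-0.45)(0.00) = 0.9000
  C_23 = −[(1.00)(-0.15) − (-0.25)(0.00)] = 0.1500
  C_31 = (-0.25)(-0.35) − (-0.45)(0.70) = 0.4025
  C_32 = −[(1.00)(-0.35) − (-0.45)(-0.15)] = 0.4175
  C_33 = (1.00)(0.70) − (-0.25)(-0.15) = 0.6625
det(I−A) = Σ_j (I−A)_1j·C_1j = (1.00)(0.5775) + (-0.25)(0.1350) + (-0.45)(0.0225) = 0.533625
adj(I−A) = Cᵀ =
  [ 0.5775   0.2925   0.4025]
  [ 0.1350   0.9000   0.4175]
  [ 0.0225   0.1500   0.6625]
(I − A)⁻¹ = adj(I−A) / det(I−A) ≈
  [   1.0822     0.5481     0.7543]
  [   0.2530     1.6866     0.7824]
  [   0.0422     0.2811     1.2415]
Δx = (I − A)⁻¹ Δd with Δd having +20 in the Plastics component and 0 elsewhere.
So Δx_2 = L_22 · (+20), where L_22 = adj(I−A)_22 / det(I−A) = 0.9000 / 0.533625.
Δx_2 = 0.9000 × (+20) / 0.533625 = 18.00 / 0.533625 ≈ 33.73.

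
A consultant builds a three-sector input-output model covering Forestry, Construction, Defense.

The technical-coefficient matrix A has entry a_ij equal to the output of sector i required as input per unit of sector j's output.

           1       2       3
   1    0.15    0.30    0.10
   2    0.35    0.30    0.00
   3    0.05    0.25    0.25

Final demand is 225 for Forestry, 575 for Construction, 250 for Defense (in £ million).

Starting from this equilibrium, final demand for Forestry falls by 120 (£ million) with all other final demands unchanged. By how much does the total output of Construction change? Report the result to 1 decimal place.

Δx_2 = -88.7

I − A =
  [   0.85    -0.30    -0.10]
  [  -0.35     0.70     0.00]
  [  -0.05    -0.25     0.75]
Cofactors of I−A, C_ij = (−1)^(i+j)·(minor ij) (rows/columns in the sector order above):
  C_11 = (0.70)(0.75) − (0.00)(-0.25) = 0.5250
  C_12 = −[(-0.35)(0.75) − (0.00)(-0.05)] = 0.2625
  C_13 = (-0.35)(-0.25) − (0.70)(-0.05) = 0.1225
  C_21 = −[(-0.30)(0.75) − (-0.10)(-0.25)] = 0.2500
  C_22 = (0.85)(0.75) − (-0.10)(-0.05) = 0.6325
  C_23 = −[(0.85)(-0.25) − (-0.30)(-0.05)] = 0.2275
  C_31 = (-0.30)(0.00) − (-0.10)(0.70) = 0.0700
  C_32 = −[(0.85)(0.00) − (-0.10)(-0.35)] = 0.0350
  C_33 = (0.85)(0.70) − (-0.30)(-0.35) = 0.4900
det(I−A) = Σ_j (I−A)_1j·C_1j = (0.85)(0.5250) + (-0.30)(0.2625) + (-0.10)(0.1225) = 0.35525
adj(I−A) = Cᵀ =
  [ 0.5250   0.2500   0.0700]
  [ 0.2625   0.6325   0.0350]
  [ 0.1225   0.2275   0.4900]
(I − A)⁻¹ = adj(I−A) / det(I−A) ≈
  [   1.4778     0.7037     0.1970]
  [   0.7389     1.7804     0.0985]
  [   0.3448     0.6404     1.3793]
Δx = (I − A)⁻¹ Δd with Δd having -120 in the Forestry component and 0 elsewhere.
So Δx_2 = L_21 · (-120), where L_21 = adj(I−A)_21 / det(I−A) = 0.2625 / 0.35525.
Δx_2 = 0.2625 × (-120) / 0.35525 = -31.50 / 0.35525 ≈ -88.7.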